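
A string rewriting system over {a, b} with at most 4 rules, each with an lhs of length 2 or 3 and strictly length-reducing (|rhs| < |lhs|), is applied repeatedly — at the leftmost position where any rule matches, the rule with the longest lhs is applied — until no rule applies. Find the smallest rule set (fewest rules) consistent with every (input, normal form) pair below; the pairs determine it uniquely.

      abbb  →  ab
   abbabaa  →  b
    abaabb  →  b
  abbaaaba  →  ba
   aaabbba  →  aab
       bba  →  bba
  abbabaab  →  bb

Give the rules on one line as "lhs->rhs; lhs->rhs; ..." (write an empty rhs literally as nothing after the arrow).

  | abbb => abb => ab
  | abbabaa => ababaa => bbaa => b
  | abaabb => babb => b
  | abbaaaba => abaaaba => baaba => ba

aba->b; abb->ab; baa->; bab->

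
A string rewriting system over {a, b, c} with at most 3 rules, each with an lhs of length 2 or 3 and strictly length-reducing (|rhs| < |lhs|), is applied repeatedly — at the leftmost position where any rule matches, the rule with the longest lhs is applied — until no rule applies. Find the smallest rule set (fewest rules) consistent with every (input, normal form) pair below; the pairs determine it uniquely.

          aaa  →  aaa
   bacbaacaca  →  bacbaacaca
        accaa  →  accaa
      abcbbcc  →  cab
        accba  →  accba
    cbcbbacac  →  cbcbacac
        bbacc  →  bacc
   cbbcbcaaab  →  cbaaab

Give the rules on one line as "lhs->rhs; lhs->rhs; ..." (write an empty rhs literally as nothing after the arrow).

  | aaa
  | bacbaacaca
  | accaa
  | abcbbcc => cabbcc => cabbc => cabb => cab

abc->ca; bb->b; bbc->bb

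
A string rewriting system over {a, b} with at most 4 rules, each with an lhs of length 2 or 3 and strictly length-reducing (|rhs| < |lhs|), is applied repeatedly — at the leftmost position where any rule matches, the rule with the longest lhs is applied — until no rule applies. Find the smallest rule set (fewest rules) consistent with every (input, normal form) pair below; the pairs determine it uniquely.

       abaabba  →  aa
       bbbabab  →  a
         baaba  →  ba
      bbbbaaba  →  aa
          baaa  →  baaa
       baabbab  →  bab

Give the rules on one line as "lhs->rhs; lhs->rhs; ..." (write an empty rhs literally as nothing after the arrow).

aba->; abb->bb; bb->a; bbb->b

  | abaabba => abba => bba => aa
  | bbbabab => babab => bb => a
  | baaba => ba
  | bbbbaaba => bbaaba => aaaba => aa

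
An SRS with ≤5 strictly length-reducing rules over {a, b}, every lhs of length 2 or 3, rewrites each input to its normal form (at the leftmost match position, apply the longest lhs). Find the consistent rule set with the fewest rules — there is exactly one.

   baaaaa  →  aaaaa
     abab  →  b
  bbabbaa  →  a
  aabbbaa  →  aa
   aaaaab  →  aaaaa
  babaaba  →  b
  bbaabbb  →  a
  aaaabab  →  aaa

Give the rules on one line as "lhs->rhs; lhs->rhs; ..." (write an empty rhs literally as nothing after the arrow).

  | baaaaa => aaaaa
  | abab => b
  | bbabbaa => bbaa => a
  | aabbbaa => aabbaa => aabaa => aa

ab->a; aba->; baa->aa; bba->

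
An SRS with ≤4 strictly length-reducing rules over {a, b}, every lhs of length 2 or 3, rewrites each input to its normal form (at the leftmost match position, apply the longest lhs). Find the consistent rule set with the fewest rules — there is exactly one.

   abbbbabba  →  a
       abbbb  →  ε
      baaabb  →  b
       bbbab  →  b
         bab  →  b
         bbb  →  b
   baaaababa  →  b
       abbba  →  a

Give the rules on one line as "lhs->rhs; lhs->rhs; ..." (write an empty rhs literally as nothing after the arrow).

ab->; abb->ab; ba->b; bb->b

  | abbbbabba => abbbabba => abbabba => ababba => abba => aba => a
  | abbbb => abbb => abb => ab => ε
  | baaabb => baabb => babb => bbb => bb => b
  | bbbab => bbab => bab => bb => b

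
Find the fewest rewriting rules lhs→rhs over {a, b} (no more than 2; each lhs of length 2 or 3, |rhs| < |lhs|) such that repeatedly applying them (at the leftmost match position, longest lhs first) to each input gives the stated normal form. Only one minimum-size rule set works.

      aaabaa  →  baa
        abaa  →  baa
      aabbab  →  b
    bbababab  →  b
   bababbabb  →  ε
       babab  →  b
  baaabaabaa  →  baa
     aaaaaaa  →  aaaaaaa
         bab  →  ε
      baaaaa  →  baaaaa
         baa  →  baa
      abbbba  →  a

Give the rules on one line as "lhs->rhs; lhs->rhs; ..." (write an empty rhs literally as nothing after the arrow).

ab->b; bb->

  | aaabaa => aabaa => abaa => baa
  | abaa => baa
  | aabbab => abbab => bbab => ab => b
  | bbababab => ababab => babab => bbab => ab => b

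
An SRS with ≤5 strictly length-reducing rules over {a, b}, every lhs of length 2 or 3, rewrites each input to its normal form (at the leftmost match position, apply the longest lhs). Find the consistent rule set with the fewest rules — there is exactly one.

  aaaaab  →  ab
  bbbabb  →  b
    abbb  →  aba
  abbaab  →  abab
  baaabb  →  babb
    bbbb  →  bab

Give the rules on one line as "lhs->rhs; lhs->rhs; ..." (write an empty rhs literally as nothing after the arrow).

aa->; aab->aa; bba->b; bbb->ba

  | aaaaab => aaab => ab
  | bbbabb => baabb => baab => baa => b
  | abbb => aba
  | abbaab => abab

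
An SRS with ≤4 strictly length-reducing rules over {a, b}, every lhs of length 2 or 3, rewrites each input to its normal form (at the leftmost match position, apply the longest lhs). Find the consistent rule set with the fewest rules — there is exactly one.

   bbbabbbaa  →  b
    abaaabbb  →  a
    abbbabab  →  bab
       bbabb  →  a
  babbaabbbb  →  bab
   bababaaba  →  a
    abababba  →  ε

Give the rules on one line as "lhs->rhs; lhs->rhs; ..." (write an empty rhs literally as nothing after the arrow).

aa->; aba->a; bb->; bbb->ba

  | bbbabbbaa => baabbbaa => bbbbaa => babaa => baa => b
  | abaaabbb => aaabbb => abbb => aba => a
  | abbbabab => abaabab => aabab => bab
  | bbabb => abb => a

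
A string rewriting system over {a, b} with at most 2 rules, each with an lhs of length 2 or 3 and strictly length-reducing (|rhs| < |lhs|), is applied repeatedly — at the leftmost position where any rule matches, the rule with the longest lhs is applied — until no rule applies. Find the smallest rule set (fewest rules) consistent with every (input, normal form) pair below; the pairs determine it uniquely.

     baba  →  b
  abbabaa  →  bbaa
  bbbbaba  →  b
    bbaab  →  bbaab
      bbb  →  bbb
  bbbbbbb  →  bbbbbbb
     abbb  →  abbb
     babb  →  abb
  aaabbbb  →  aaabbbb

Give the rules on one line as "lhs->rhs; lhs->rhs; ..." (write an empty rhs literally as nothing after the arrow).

aba->b; bab->ab

  | baba => aba => b
  | abbabaa => ababaa => bbaa
  | bbbbaba => bbbaba => bbaba => baba => aba => b
  | bbaab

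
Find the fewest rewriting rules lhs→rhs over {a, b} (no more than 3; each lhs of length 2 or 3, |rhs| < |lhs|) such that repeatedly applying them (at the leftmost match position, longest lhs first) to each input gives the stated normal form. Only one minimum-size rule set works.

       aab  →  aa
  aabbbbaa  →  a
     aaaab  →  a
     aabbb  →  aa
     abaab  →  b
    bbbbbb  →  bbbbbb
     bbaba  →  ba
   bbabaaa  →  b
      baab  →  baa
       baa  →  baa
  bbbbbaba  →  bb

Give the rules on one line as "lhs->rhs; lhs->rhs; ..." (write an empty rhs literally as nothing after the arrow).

  | aab => aa
  | aabbbbaa => aabbbaa => aabbaa => aabaa => aaaa => a
  | aaaab => ab => a
  | aabbb => aabb => aab => aa

aaa->; ab->a; bba->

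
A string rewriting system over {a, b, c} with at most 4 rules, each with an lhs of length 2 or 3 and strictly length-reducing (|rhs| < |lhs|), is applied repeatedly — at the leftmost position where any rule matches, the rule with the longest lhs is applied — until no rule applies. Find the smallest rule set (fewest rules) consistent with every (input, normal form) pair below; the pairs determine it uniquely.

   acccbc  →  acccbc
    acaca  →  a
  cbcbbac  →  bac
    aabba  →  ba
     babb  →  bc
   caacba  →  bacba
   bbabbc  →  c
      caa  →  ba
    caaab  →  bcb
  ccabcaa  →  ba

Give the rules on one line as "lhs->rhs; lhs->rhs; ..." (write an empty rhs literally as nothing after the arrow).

  | acccbc
  | acaca => aca => a
  | cbcbbac => cbcaac => cbbac => caac => bac
  | aabba => cbba => caa => ba

aa->c; bb->a; ca->; caa->ba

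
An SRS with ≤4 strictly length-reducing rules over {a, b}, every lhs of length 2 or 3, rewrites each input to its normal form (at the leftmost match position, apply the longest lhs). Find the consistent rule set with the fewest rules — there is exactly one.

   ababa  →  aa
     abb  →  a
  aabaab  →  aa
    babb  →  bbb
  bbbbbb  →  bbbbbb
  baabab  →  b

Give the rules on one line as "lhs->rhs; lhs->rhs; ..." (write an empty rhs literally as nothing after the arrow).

  | ababa => abba => aa
  | abb => a
  | aabaab => aabab => aabb => aa
  | babb => bbb

abb->a; ba->b; bba->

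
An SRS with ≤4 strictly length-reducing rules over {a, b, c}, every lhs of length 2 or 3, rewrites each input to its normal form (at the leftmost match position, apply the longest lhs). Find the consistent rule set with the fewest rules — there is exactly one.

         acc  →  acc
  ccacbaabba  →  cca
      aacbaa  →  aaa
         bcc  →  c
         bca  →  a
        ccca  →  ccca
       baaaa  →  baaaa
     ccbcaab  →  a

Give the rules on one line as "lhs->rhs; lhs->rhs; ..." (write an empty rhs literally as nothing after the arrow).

  | acc
  | ccacbaabba => ccabaabba => ccaabba => ccaba => cca
  | aacbaa => aabaa => aaa
  | bcc => c

ab->; bc->; cb->b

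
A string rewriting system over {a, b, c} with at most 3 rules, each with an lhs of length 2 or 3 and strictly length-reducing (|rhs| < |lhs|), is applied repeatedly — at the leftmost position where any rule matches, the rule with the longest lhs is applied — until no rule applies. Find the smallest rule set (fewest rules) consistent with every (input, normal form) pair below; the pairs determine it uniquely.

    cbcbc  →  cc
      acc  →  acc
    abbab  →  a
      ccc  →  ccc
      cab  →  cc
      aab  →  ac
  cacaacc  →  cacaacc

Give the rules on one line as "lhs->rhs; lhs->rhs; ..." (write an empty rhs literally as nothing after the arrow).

ab->c; cbc->a

  | cbcbc => abc => cc
  | acc
  | abbab => cbab => cbc => a
  | ccc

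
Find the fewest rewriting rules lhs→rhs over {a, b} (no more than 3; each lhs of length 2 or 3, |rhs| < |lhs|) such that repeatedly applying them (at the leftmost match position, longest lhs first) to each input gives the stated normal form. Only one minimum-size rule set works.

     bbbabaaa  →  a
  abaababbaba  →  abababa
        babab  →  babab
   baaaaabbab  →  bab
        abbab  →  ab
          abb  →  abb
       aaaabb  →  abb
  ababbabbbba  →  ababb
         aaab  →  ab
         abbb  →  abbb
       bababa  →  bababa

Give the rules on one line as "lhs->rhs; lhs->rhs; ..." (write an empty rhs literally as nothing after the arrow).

aa->a; bba->

  | bbbabaaa => bbaaa => aa => a
  | abaababbaba => abababbaba => abababa
  | babab
  | baaaaabbab => baaaabbab => baaabbab => baabbab => babbab => bab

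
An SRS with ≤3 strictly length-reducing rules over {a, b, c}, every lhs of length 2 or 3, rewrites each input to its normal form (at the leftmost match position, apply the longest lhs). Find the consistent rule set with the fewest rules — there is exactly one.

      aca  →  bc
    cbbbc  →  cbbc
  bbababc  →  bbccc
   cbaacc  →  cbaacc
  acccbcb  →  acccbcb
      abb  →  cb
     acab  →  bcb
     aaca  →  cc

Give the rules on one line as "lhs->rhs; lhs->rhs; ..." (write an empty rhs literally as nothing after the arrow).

  | aca => bc
  | cbbbc => cbbc
  | bbababc => bbcabc => bbccc
  | cbaacc

ab->c; aca->bc; bbb->bb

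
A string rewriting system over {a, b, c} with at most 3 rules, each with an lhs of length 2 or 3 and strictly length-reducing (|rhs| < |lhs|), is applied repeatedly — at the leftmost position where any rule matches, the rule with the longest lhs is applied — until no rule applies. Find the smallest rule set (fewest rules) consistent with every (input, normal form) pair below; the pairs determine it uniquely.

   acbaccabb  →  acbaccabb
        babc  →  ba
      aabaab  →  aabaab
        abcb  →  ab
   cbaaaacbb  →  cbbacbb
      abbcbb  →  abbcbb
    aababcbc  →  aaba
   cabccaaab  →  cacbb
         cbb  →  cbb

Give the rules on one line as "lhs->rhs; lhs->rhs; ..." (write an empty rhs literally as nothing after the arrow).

aaa->b; abc->a

  | acbaccabb
  | babc => ba
  | aabaab
  | abcb => ab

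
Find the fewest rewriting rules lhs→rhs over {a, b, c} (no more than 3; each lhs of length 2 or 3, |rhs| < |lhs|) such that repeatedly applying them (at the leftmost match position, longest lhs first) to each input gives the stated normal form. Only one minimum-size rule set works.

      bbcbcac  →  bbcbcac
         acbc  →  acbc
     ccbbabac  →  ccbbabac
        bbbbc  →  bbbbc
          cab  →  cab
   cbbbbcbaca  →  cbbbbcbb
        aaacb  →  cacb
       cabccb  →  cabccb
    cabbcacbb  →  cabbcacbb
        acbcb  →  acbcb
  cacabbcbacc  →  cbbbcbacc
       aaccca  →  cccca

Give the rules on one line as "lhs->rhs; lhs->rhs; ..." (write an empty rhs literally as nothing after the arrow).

  | bbcbcac
  | acbc
  | ccbbabac
  | bbbbc

aa->c; aca->b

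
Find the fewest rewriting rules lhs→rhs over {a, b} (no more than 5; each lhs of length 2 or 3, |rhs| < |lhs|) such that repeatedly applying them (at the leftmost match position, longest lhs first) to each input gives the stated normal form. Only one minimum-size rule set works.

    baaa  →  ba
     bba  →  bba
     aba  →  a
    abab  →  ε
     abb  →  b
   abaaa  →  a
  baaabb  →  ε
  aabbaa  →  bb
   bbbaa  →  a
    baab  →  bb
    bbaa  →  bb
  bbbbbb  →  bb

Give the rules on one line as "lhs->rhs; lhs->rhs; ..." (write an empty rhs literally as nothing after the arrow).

  | baaa => ba
  | bba
  | aba => a
  | abab => ab => ε

aa->; ab->; bab->a; bbb->a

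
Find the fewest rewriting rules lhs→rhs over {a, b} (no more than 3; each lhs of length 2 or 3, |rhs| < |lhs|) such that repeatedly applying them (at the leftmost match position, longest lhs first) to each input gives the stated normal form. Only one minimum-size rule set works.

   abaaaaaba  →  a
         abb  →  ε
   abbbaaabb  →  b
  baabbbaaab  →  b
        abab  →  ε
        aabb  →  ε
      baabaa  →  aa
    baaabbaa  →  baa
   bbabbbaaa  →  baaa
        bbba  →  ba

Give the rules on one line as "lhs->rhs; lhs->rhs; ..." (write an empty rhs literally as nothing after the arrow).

ab->b; bb->

  | abaaaaaba => baaaaaba => baaaaba => baaaba => baaba => baba => bba => a
  | abb => bb => ε
  | abbbaaabb => bbbaaabb => baaabb => baabb => babb => bbb => b
  | baabbbaaab => babbbaaab => bbbbaaab => bbaaab => aaab => aab => ab => b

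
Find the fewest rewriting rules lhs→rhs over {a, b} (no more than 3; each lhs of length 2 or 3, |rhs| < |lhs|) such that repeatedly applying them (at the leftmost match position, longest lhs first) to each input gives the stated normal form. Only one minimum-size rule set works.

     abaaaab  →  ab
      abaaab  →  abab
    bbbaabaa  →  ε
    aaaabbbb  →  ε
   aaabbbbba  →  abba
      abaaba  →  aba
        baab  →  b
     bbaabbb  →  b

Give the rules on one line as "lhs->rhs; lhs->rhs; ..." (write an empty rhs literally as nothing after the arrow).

aa->; aab->; bbb->

  | abaaaab => abaab => ab
  | abaaab => abab
  | bbbaabaa => aabaa => aa => ε
  | aaaabbbb => aabbbb => bbb => ε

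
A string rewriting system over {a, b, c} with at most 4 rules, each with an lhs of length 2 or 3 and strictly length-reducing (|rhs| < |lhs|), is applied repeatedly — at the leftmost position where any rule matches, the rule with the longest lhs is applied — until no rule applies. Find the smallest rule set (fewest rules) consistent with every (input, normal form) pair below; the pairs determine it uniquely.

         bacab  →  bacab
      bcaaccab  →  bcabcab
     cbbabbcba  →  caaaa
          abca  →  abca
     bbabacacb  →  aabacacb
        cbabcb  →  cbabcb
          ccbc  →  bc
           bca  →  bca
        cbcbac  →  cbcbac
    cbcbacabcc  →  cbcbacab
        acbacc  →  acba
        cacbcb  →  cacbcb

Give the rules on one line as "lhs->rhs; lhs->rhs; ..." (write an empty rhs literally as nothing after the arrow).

  | bacab
  | bcaaccab => bcabcab
  | cbbabbcba => caabbcba => caaacba => caabba => caaaa
  | abca

aac->ab; bb->a; cc->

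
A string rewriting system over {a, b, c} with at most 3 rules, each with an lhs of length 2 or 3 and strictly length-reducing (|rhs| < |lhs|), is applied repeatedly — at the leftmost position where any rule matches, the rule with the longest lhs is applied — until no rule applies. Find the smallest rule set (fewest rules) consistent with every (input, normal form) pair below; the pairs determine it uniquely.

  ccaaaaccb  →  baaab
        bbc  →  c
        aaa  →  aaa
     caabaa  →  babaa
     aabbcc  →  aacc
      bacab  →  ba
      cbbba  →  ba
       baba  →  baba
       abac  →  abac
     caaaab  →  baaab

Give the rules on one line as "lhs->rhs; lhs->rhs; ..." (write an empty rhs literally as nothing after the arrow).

bb->; ca->b; cb->b

  | ccaaaaccb => cbaaaccb => baaaccb => baaacb => baaab
  | bbc => c
  | aaa
  | caabaa => babaa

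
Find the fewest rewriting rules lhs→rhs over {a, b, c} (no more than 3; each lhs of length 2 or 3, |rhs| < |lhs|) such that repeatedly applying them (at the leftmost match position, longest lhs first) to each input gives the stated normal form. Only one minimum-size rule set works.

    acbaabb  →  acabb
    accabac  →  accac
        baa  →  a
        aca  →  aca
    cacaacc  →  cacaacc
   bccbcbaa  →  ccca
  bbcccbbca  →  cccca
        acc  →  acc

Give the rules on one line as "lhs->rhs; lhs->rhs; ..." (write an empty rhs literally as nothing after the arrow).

ba->; bc->c

  | acbaabb => acabb
  | accabac => accac
  | baa => a
  | aca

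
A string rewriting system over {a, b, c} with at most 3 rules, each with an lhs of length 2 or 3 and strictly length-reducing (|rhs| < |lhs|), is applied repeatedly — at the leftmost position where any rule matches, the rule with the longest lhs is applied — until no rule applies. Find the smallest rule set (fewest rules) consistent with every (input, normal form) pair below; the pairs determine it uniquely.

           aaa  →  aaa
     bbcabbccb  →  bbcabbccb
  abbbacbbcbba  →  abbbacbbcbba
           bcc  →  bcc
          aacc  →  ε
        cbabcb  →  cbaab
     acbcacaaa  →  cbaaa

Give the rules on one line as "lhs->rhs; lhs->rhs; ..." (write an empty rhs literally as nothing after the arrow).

aac->cb; abc->aa; cbc->

  | aaa
  | bbcabbccb
  | abbbacbbcbba
  | bcc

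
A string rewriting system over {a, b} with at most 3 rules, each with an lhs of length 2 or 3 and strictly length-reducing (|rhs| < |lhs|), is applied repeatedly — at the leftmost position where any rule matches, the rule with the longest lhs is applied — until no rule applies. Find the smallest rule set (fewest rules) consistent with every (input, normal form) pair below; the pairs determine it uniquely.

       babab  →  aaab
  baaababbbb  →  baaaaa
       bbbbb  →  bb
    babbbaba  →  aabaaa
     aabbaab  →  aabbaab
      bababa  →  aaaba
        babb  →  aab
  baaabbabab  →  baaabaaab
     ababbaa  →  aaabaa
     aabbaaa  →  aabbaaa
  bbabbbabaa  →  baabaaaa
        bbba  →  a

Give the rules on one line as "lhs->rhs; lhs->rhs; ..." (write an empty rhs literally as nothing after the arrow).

  | babab => aaab
  | baaababbbb => baaaaabbb => baaaaa
  | bbbbb => bb
  | babbbaba => aabbaba => aabaaa

bab->aa; bbb->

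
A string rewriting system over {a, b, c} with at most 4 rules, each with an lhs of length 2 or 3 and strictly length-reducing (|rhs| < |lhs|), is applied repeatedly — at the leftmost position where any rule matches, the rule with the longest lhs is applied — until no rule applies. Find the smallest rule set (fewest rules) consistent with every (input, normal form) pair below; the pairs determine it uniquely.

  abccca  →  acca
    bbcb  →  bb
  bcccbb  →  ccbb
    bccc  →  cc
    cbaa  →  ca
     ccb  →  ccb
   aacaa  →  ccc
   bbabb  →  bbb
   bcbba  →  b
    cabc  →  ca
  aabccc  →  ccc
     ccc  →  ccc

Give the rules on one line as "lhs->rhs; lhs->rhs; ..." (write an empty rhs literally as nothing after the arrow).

  | abccca => acca
  | bbcb => bb
  | bcccbb => ccbb
  | bccc => cc

aa->c; ba->; bc->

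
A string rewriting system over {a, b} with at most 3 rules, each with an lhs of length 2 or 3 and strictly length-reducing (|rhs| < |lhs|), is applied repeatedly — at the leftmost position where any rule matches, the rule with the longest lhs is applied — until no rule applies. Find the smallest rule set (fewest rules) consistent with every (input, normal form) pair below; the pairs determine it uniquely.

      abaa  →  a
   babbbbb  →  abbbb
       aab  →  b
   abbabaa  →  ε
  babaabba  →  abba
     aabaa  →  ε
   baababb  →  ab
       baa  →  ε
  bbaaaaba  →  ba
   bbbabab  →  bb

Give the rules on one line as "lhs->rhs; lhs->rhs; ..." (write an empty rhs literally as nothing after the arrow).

  | abaa => a
  | babbbbb => abbbb
  | aab => b
  | abbabaa => abaaa => aa => ε

aa->; baa->; bab->a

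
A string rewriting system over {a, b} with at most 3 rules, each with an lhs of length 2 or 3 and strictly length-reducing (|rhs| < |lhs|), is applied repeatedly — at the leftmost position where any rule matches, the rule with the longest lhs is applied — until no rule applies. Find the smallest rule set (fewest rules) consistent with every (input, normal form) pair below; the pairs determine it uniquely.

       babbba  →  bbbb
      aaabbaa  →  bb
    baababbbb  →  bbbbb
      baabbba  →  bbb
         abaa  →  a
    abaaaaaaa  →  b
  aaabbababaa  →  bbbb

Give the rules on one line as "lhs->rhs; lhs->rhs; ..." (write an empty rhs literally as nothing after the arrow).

aa->b; ba->b; baa->

  | babbba => bbbba => bbbb
  | aaabbaa => babbaa => bbbaa => bb
  | baababbbb => babbbb => bbbbb
  | baabbba => bbba => bbb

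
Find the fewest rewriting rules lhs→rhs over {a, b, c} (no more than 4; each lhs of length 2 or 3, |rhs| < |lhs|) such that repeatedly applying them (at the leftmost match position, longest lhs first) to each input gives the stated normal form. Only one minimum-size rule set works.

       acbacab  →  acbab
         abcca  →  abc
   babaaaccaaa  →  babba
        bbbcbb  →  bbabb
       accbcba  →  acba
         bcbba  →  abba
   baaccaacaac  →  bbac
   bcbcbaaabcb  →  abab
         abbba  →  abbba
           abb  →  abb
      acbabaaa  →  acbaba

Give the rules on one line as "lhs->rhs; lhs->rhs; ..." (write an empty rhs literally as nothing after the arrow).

  | acbacab => acbab
  | abcca => abc
  | babaaaccaaa => babaaccaaa => babbccaaa => babbcaa => babba
  | bbbcbb => bbabb

aa->a; aac->bc; bcb->ab; ca->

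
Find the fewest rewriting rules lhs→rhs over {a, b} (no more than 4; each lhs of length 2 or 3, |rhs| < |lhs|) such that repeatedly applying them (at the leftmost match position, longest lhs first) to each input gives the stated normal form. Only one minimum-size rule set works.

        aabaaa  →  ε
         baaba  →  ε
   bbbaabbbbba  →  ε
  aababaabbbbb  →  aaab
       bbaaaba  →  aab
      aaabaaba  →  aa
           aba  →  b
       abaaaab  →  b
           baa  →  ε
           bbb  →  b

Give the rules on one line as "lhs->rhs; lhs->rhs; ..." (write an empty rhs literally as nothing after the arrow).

  | aabaaa => abaa => ba => ε
  | baaba => baba => ba => ε
  | bbbaabbbbba => baabbbbba => babbbbba => bbbbba => bbba => ba => ε
  | aababaabbbbb => abbaabbbbb => aaabbbbb => aaabbb => aaab

aba->b; ba->; baa->ba; bb->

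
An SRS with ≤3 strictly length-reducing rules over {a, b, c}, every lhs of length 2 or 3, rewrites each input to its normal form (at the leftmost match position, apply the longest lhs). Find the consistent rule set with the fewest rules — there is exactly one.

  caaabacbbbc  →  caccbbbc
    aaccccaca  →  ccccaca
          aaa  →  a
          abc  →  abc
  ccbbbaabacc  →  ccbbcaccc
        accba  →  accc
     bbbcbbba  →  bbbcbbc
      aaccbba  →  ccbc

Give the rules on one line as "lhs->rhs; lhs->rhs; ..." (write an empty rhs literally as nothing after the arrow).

aa->; ba->c

  | caaabacbbbc => cabacbbbc => caccbbbc
  | aaccccaca => ccccaca
  | aaa => a
  | abc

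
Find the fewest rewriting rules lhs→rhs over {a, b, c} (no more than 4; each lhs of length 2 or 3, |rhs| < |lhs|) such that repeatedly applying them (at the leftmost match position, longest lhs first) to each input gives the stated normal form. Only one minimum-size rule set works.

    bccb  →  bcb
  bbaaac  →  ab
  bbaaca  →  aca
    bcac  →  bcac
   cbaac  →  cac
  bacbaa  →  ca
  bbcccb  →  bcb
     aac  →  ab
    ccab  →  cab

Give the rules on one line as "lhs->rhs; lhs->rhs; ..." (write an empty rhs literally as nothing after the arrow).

aac->ab; ba->; bb->b; cc->c

  | bccb => bcb
  | bbaaac => baaac => aac => ab
  | bbaaca => baaca => aca
  | bcac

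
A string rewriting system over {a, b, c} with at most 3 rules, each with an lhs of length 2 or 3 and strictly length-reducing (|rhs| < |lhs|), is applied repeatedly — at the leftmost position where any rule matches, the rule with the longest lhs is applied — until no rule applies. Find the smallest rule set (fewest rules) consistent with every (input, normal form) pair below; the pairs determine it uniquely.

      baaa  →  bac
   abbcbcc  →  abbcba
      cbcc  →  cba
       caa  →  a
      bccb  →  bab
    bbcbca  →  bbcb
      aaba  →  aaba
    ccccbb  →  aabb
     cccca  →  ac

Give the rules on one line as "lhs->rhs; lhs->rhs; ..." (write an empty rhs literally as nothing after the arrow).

  | baaa => bac
  | abbcbcc => abbcba
  | cbcc => cba
  | caa => a

aaa->ac; ca->; cc->a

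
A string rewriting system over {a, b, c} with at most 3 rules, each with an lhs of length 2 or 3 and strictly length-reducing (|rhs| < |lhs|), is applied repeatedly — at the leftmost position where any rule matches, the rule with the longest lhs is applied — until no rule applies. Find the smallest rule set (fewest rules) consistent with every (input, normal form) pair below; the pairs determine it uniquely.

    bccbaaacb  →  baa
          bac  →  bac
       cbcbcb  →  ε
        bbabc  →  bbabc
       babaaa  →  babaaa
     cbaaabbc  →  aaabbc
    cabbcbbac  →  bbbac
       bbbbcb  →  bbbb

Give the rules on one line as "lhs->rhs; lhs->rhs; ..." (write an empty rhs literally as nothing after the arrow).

ca->; cb->

  | bccbaaacb => bcaaacb => baacb => baa
  | bac
  | cbcbcb => cbcb => cb => ε
  | bbabc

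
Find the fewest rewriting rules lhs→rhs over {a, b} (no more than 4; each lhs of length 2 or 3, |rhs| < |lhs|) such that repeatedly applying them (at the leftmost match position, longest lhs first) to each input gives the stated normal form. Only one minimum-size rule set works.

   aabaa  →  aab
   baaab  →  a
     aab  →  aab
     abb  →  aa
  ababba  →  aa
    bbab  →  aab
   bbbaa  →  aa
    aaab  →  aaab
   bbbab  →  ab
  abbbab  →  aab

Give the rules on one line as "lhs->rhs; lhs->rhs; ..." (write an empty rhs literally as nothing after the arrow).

ba->b; bb->a; bbb->

  | aabaa => aaba => aab
  | baaab => baab => bab => bb => a
  | aab
  | abb => aa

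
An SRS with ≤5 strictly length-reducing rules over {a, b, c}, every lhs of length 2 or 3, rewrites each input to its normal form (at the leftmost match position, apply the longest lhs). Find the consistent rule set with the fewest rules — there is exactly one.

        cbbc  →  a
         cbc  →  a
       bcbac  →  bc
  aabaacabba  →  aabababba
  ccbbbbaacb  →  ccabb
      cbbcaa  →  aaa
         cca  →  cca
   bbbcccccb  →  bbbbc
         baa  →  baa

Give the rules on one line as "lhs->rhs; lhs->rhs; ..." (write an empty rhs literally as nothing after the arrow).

  | cbbc => cbc => a
  | cbc => a
  | bcbac => bcac => bcb => bc
  | aabaacabba => aabababba

ac->b; cb->c; cbc->a; ccc->a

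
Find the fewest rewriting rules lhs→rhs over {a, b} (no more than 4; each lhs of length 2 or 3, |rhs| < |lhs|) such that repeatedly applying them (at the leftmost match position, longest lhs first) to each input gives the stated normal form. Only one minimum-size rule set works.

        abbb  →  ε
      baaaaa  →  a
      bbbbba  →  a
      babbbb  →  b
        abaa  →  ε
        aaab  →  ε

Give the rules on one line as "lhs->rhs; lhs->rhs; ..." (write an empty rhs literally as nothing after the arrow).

  | abbb => bb => ε
  | baaaaa => aaaaa => aaa => a
  | bbbbba => bbba => ba => a
  | babbbb => abbbb => bbb => b

aa->; ab->; ba->a; bb->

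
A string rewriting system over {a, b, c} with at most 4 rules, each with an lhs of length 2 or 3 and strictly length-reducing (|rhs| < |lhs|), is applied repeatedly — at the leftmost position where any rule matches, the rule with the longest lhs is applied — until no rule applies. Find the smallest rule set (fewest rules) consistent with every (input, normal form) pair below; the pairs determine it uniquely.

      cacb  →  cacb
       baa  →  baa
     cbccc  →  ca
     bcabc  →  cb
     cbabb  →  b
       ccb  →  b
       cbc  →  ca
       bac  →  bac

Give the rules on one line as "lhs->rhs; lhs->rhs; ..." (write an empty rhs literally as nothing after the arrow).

  | cacb
  | baa
  | cbccc => cacc => ca
  | bcabc => aabc => aaa => cb

aaa->cb; bab->c; bc->a; cc->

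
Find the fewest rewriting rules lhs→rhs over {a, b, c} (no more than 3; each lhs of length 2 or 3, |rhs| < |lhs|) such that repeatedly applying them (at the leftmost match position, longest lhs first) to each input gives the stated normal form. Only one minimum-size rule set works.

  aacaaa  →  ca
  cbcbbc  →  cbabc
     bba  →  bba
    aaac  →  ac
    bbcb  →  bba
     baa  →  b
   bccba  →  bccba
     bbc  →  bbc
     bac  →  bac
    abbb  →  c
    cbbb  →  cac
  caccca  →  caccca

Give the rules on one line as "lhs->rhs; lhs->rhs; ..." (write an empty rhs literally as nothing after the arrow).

aa->; bbb->ac; bcb->ba

  | aacaaa => caaa => ca
  | cbcbbc => cbabc
  | bba
  | aaac => ac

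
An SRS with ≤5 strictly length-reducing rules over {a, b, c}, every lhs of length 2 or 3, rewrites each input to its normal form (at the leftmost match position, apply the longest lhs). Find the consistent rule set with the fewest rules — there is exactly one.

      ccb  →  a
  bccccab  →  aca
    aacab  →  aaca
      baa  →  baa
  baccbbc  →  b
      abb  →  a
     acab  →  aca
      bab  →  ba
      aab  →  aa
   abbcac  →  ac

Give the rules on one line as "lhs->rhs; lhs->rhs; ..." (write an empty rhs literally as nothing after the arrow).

ab->a; abc->bc; bc->; cc->a

  | ccb => ab => a
  | bccccab => cccab => acab => aca
  | aacab => aaca
  | baa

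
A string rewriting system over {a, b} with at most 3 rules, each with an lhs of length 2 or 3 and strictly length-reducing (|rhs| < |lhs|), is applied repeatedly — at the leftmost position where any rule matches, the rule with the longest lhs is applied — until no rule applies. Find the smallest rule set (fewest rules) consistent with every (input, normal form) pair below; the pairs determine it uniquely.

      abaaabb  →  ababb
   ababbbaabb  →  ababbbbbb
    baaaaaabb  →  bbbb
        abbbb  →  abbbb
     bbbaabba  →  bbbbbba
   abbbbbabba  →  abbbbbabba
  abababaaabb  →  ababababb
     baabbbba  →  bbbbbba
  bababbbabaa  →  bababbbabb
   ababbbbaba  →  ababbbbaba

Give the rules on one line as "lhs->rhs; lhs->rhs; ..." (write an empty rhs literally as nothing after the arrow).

  | abaaabb => ababb
  | ababbbaabb => ababbbbbb
  | baaaaaabb => baaaabb => baabb => bbbb
  | abbbb

aa->b; aaa->a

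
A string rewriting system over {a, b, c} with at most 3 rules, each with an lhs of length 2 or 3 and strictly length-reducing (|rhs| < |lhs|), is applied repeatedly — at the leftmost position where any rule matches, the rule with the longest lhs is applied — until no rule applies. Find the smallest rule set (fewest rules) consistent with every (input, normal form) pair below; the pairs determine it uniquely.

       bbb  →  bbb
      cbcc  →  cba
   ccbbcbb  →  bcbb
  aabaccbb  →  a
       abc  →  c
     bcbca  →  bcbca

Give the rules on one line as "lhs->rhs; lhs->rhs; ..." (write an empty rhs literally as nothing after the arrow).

  | bbb
  | cbcc => cba
  | ccbbcbb => abbcbb => bcbb
  | aabaccbb => aaccbb => aaabb => aab => a

ab->; cc->a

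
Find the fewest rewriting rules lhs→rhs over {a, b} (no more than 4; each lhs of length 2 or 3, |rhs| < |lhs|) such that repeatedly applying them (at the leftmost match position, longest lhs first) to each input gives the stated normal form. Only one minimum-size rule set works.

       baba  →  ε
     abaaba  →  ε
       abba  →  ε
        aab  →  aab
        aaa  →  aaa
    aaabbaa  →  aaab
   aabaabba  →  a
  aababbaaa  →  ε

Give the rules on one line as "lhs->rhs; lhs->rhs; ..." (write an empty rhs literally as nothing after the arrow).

aba->; ba->a; baa->

  | baba => aba => ε
  | abaaba => aba => ε
  | abba => aba => ε
  | aab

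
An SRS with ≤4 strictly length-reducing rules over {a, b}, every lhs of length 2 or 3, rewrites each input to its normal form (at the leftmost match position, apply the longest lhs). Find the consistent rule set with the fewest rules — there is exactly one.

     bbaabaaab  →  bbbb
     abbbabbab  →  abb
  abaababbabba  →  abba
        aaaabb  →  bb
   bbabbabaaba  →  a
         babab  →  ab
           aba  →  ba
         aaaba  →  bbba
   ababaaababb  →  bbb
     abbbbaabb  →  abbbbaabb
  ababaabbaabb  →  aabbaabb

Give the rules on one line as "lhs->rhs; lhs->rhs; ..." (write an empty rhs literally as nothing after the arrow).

  | bbaabaaab => bbabaaab => baaab => bbbb
  | abbbabbab => abbbab => abb
  | abaababbabba => baababbabba => bababbabba => abbabba => abba
  | aaaabb => bbabb => bb

aaa->bb; aba->ba; bab->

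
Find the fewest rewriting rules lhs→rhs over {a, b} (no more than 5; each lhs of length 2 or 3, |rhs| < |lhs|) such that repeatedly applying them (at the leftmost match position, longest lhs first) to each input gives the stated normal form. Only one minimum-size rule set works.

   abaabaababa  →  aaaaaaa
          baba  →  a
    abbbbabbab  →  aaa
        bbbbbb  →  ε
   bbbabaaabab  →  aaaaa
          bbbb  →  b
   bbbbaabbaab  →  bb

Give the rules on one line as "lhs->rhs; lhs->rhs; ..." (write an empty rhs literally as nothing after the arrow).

ab->a; baa->; bab->; bbb->

  | abaabaababa => aaabaababa => aaaaababa => aaaaaaba => aaaaaaa
  | baba => a
  | abbbbabbab => abbbabbab => abbabbab => ababbab => aabbab => aabab => aaab => aaa
  | bbbbbb => bbb => ε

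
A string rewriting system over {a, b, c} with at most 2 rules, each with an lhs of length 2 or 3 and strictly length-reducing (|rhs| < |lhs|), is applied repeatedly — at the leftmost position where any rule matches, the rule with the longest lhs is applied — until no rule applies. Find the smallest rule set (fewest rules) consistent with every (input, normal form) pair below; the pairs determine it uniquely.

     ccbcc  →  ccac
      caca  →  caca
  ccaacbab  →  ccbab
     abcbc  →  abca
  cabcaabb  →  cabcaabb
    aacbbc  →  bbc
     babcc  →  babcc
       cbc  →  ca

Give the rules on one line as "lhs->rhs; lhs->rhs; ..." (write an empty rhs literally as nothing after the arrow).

aac->; cbc->ca

  | ccbcc => ccac
  | caca
  | ccaacbab => ccbab
  | abcbc => abca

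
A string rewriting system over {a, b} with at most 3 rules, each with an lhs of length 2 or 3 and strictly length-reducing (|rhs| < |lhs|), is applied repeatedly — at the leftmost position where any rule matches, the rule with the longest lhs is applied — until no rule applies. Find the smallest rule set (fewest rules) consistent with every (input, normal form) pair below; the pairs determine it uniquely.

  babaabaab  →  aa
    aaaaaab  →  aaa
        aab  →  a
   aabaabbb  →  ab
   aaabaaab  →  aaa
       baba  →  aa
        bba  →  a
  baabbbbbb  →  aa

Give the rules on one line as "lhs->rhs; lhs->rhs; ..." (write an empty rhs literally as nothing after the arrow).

aab->ba; abb->aa; ba->a

  | babaabaab => abaabaab => aaabaab => abaaab => aaaab => aaba => baa => aa
  | aaaaaab => aaaaba => aabaa => baaa => aaa
  | aab => ba => a
  | aabaabbb => baaabbb => aaabbb => ababb => aabb => bab => ab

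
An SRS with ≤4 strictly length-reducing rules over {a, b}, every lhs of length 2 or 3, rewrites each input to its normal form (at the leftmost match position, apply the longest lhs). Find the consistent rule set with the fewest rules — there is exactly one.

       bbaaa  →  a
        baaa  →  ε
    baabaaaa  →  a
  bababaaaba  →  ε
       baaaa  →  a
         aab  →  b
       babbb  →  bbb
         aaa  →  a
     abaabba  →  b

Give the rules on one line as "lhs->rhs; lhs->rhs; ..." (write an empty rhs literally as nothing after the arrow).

aa->; ab->b; ba->

  | bbaaa => baa => a
  | baaa => aa => ε
  | baabaaaa => abaaaa => baaaa => aaa => a
  | bababaaaba => babaaaba => baaaba => aaba => ba => ε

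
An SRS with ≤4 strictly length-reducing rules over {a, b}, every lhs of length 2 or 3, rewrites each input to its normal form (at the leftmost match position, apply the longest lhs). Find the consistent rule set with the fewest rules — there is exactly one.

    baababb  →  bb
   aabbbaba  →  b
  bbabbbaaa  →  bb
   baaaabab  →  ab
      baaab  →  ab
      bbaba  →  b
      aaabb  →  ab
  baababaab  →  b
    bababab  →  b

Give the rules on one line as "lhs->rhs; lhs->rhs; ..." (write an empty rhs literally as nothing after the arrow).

aab->; ba->; baa->

  | baababb => babb => bb
  | aabbbaba => bbaba => bba => b
  | bbabbbaaa => bbbbaaa => bbba => bb
  | baaaabab => aabab => ab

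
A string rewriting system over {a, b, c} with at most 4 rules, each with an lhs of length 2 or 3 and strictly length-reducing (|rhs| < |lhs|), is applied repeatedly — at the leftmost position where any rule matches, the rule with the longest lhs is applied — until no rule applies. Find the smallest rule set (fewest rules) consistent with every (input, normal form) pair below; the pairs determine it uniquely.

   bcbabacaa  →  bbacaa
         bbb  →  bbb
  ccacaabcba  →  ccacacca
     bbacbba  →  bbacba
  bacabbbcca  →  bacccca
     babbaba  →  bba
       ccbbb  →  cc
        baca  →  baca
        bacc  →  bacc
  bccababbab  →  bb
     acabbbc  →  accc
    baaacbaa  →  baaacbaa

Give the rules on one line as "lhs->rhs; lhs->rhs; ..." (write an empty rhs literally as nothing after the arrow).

  | bcbabacaa => bbabacaa => bbcacaa => bbacaa
  | bbb
  | ccacaabcba => ccacaccba => ccacacca
  | bbacbba => bbacba

ab->c; bc->b; cbb->cb; ccb->cc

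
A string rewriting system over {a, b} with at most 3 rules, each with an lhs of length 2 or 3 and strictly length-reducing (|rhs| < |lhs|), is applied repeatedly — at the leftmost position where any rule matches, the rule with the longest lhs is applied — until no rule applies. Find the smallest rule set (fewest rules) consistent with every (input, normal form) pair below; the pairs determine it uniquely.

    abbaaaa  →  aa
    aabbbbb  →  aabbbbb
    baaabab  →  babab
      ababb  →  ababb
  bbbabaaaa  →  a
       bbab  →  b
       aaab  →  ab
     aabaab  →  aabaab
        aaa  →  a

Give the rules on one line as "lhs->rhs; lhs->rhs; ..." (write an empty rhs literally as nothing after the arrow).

aaa->a; bba->

  | abbaaaa => aaaa => aa
  | aabbbbb
  | baaabab => babab
  | ababb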